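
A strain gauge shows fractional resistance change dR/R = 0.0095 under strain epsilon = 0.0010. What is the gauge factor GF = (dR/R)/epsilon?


GF = (dR/R) / epsilon
= 0.0095 / 0.0010
= 9.5000

9.5000


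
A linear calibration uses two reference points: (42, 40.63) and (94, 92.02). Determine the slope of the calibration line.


slope = (y2 - y1) / (x2 - x1)
= (92.02 - 40.63) / (94 - 42)
= 51.3900 / 52
= 0.9883

0.9883


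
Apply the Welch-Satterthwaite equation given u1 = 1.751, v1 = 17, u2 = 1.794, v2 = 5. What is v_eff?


uc = sqrt(u1^2 + u2^2) = sqrt(1.751^2 + 1.794^2) = 2.5068779
v_eff = uc^4 / (u1^4/v1 + u2^4/v2)
= 2.5068779^4 / (1.751^4/17 + 1.794^4/5)
= 39.494146 / 2.6246285
v_eff = 15.0475

15.0475


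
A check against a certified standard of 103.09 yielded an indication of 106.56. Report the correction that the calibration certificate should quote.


Correction = standard - reading
= 103.09 - 106.56
= -3.4700

-3.4700


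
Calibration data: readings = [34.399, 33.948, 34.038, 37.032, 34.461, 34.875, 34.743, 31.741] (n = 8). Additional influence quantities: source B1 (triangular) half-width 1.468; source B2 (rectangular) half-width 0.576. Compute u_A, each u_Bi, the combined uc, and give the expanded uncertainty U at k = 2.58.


mean = (34.399 + 33.948 + 34.038 + 37.032 + 34.461 + 34.875 + 34.743 + 31.741) / 8 = 34.404625
s = sqrt(sum((x - mean)^2)/(n-1)) = 1.4481455
u_A = s / sqrt(n) = 1.4481455 / sqrt(8) = 0.51199675
u_B1 = 1.468 / sqrt(6) = 0.59930849
u_B2 = 0.576 / sqrt(3) = 0.33255376
uc = sqrt(0.51199675^2 + 0.59930849^2 + 0.33255376^2) = 0.8555135
U = k * uc = 2.58 * 0.8555135
U = 2.2072

2.2072


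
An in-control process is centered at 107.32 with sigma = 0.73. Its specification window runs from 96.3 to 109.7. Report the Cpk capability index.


Cpu = (USL - mean) / (3*sigma) = (109.7 - 107.32) / (3*0.73) = 1.0868
Cpl = (mean - LSL) / (3*sigma) = (107.32 - 96.3) / (3*0.73) = 5.0320
Cpk = min(Cpu, Cpl) = 1.0868

1.0868


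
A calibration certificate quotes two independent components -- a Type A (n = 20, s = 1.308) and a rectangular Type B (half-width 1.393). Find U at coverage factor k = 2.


u_A = s / sqrt(n) = 1.308 / sqrt(20) = 0.29247769
u_B = half_width / sqrt(3) = 1.393 / sqrt(3) = 0.80424892
uc = sqrt(u_A^2 + u_B^2) = sqrt(0.29247769^2 + 0.80424892^2) = 0.85578007
U = k * uc = 2 * 0.85578007
U = 1.7116

1.7116


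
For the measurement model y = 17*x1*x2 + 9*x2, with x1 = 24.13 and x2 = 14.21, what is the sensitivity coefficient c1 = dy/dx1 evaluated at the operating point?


y = 17*x1*x2 + 9*x2
dy/dx1 = 17*x2
Evaluate at x2 = 14.21: c1 = 17 * 14.21
c1 = 241.5700

241.5700


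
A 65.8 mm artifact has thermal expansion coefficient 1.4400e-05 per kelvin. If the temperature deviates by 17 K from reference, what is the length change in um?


dL = L * alpha * dT
= 65.8 * 1.4400e-05 * 17
= 0.0161078 mm
dL_um = 0.0161078 * 1000 = 16.1078 um

16.1078


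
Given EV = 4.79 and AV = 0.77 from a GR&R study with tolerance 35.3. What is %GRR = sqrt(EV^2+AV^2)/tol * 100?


GRR = sqrt(EV^2 + AV^2) = sqrt(4.79^2 + 0.77^2) = 4.8514946
%GRR = GRR / tol * 100 = 4.8514946 / 35.3 * 100
%GRR = 13.7436

13.7436


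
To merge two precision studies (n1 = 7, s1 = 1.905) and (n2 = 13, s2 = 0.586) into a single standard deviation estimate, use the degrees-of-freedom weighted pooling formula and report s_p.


s_p = sqrt(((n1-1)*s1^2 + (n2-1)*s2^2) / (n1+n2-2))
numerator = (7-1)*1.905^2 + (13-1)*0.586^2 = 21.77415 + 4.120752 = 25.894902
denominator = 7 + 13 - 2 = 18
s_p^2 = 25.894902 / 18 = 1.4386057
s_p = sqrt(1.4386057) = 1.1994

1.1994


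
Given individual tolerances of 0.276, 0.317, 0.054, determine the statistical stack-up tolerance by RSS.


RSS = sqrt(0.276^2 + 0.317^2 + 0.054^2)
= sqrt(0.179581)
= 0.4238

0.4238


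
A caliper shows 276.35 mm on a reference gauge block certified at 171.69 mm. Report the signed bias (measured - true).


Systematic error = measured - true
= 276.35 - 171.69
= 104.6600

104.6600


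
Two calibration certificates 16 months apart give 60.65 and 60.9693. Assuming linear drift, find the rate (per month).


rate = (v2 - v1) / months
= (60.9693 - 60.65) / 16
= 0.3193 / 16
= 0.0200

0.0200


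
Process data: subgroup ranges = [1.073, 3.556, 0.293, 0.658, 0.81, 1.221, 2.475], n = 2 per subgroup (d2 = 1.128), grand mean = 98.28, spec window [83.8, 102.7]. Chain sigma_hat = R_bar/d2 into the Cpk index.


R_bar = (1.073 + 3.556 + 0.293 + 0.658 + 0.81 + 1.221 + 2.475) / 7 = 1.4408571
sigma = R_bar / d2 = 1.4408571 / 1.128 = 1.2773556
Cp = (USL - LSL)/(6*sigma) = (102.7 - 83.8)/(6*1.2773556) = 2.4660
Cpu = (102.7 - 98.28)/(3*1.2773556) = 1.1534
Cpl = (98.28 - 83.8)/(3*1.2773556) = 3.7786
Cpk = min(Cpu, Cpl) = 1.1534

1.1534


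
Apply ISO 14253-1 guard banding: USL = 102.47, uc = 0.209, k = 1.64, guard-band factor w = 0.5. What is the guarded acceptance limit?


U = k * uc = 1.64 * 0.209 = 0.34276
guard band g = w * U = 0.5 * 0.34276 = 0.17138
AL = USL - g = 102.47 - 0.17138
AL = 102.2986

102.2986


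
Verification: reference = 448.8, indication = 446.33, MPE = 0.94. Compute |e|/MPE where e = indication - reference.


e = indication - reference = 446.33 - 448.8 = -2.4700
|e| = 2.4700
ratio = |e| / MPE = 2.4700 / 0.94
ratio = 2.6277

2.6277


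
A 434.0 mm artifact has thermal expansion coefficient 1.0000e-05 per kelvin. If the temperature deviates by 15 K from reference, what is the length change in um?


dL = L * alpha * dT
= 434.0 * 1.0000e-05 * 15
= 0.0651000 mm
dL_um = 0.0651000 * 1000 = 65.1000 um

65.1000


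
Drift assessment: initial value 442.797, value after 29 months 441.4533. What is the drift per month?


rate = (v2 - v1) / months
= (441.4533 - 442.797) / 29
= -1.3437 / 29
= -0.0463

-0.0463


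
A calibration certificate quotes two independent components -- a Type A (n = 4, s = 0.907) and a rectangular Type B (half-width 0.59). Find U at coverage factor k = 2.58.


u_A = s / sqrt(n) = 0.907 / sqrt(4) = 0.4535
u_B = half_width / sqrt(3) = 0.59 / sqrt(3) = 0.34063666
uc = sqrt(u_A^2 + u_B^2) = sqrt(0.4535^2 + 0.34063666^2) = 0.56718214
U = k * uc = 2.58 * 0.56718214
U = 1.4633

1.4633


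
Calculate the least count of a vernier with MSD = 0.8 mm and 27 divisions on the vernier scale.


LC = MSD / n_div
= 0.8 / 27
= 0.0296

0.0296


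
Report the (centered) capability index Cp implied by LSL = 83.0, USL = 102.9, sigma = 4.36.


Cp = (USL - LSL) / (6 * sigma)
= (102.9 - 83.0) / (6 * 4.36)
= 19.9000 / 26.1600
= 0.7607

0.7607


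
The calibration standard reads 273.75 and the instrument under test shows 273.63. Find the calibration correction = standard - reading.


Correction = standard - reading
= 273.75 - 273.63
= 0.1200

0.1200


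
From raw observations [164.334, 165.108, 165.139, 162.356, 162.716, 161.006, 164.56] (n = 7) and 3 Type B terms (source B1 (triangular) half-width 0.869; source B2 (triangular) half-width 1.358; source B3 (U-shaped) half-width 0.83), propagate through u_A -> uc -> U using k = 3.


mean = (164.334 + 165.108 + 165.139 + 162.356 + 162.716 + 161.006 + 164.56) / 7 = 163.6027143
s = sqrt(sum((x - mean)^2)/(n-1)) = 1.5895868
u_A = s / sqrt(n) = 1.5895868 / sqrt(7) = 0.60080734
u_B1 = 0.869 / sqrt(6) = 0.35476776
u_B2 = 1.358 / sqrt(6) = 0.55440118
u_B3 = 0.83 / sqrt(2) = 0.58689863
uc = sqrt(0.60080734^2 + 0.35476776^2 + 0.55440118^2 + 0.58689863^2) = 1.0670709
U = k * uc = 3 * 1.0670709
U = 3.2012

3.2012


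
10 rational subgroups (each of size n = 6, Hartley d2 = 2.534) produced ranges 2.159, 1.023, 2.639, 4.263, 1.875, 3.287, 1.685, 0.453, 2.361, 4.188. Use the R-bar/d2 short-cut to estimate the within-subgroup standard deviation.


R_bar = (2.159 + 1.023 + 2.639 + 4.263 + 1.875 + 3.287 + 1.685 + 0.453 + 2.361 + 4.188) / 10
R_bar = 23.933 / 10 = 2.3933
sigma_hat = R_bar / d2 = 2.3933 / 2.534 = 0.9445

0.9445


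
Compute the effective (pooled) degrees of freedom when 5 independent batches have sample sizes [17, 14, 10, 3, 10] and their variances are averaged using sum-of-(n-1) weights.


nu = sum_i (n_i - 1)
nu = ((17 - 1) + (14 - 1) + (10 - 1) + (3 - 1) + (10 - 1))
nu = 16 + 13 + 9 + 2 + 9
nu = 49

49


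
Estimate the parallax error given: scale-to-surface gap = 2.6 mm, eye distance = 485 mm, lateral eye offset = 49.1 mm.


error = h * offset / d
= 2.6 * 49.1 / 485
= 0.2632

0.2632


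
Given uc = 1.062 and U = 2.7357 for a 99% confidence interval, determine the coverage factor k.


k = U / uc
k = 2.7357 / 1.062
k = 2.576

2.576


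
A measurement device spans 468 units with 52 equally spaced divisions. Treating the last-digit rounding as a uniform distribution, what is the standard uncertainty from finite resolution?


resolution = range / divisions
resolution = 468 / 52 = 9
u_res = resolution / (2*sqrt(3))
u_res = 9 / 3.4641016
u_res = 2.5981

2.5981


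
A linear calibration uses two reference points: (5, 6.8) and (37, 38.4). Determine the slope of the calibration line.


slope = (y2 - y1) / (x2 - x1)
= (38.4 - 6.8) / (37 - 5)
= 31.6000 / 32
= 0.9875

0.9875


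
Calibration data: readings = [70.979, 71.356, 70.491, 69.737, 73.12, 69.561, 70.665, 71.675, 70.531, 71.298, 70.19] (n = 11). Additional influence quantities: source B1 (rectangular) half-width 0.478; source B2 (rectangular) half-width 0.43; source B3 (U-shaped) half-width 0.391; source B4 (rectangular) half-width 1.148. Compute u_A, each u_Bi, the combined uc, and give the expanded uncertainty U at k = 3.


mean = (70.979 + 71.356 + 70.491 + 69.737 + 73.12 + 69.561 + 70.665 + 71.675 + 70.531 + 71.298 + 70.19) / 11 = 70.873
s = sqrt(sum((x - mean)^2)/(n-1)) = 0.9950801
u_A = s / sqrt(n) = 0.9950801 / sqrt(11) = 0.30002794
u_B1 = 0.478 / sqrt(3) = 0.27597343
u_B2 = 0.43 / sqrt(3) = 0.24826062
u_B3 = 0.391 / sqrt(2) = 0.27647875
u_B4 = 1.148 / sqrt(3) = 0.66279811
uc = sqrt(0.30002794^2 + 0.27597343^2 + 0.24826062^2 + 0.27647875^2 + 0.66279811^2) = 0.86229535
U = k * uc = 3 * 0.86229535
U = 2.5869

2.5869


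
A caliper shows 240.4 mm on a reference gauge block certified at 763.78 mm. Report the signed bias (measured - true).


Systematic error = measured - true
= 240.4 - 763.78
= -523.3800

-523.3800


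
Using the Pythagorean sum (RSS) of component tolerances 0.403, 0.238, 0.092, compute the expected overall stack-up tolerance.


RSS = sqrt(0.403^2 + 0.238^2 + 0.092^2)
= sqrt(0.227517)
= 0.4770

0.4770


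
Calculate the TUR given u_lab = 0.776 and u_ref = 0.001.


TUR = u_lab / u_ref
= 0.776 / 0.001
= 776.0000

776.0000


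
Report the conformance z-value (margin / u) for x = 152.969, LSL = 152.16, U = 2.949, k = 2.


u = U / k = 2.949 / 2 = 1.4745
margin = |LSL - x| = |152.16 - 152.969| = 0.809
z = margin / u = 0.809 / 1.4745
z = 0.5487

0.5487


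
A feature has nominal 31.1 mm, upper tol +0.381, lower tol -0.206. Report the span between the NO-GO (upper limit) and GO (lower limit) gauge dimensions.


GO = nominal - lower_tol (smallest hole = maximum material condition)
GO = 31.1 - 0.206 = 30.894
NO-GO = nominal + upper_tol (largest hole = least material condition)
NO-GO = 31.1 + 0.381 = 31.481
spread = NO-GO - GO = 31.481 - 30.894 = 0.5870

0.5870


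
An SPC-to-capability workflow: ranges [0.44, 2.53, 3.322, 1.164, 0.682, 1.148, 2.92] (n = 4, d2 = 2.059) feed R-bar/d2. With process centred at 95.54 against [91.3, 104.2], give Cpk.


R_bar = (0.44 + 2.53 + 3.322 + 1.164 + 0.682 + 1.148 + 2.92) / 7 = 1.7437143
sigma = R_bar / d2 = 1.7437143 / 2.059 = 0.84687436
Cp = (USL - LSL)/(6*sigma) = (104.2 - 91.3)/(6*0.84687436) = 2.5387
Cpu = (104.2 - 95.54)/(3*0.84687436) = 3.4086
Cpl = (95.54 - 91.3)/(3*0.84687436) = 1.6689
Cpk = min(Cpu, Cpl) = 1.6689

1.6689


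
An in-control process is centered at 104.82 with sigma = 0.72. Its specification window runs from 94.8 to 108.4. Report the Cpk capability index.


Cpu = (USL - mean) / (3*sigma) = (108.4 - 104.82) / (3*0.72) = 1.6574
Cpl = (mean - LSL) / (3*sigma) = (104.82 - 94.8) / (3*0.72) = 4.6389
Cpk = min(Cpu, Cpl) = 1.6574

1.6574


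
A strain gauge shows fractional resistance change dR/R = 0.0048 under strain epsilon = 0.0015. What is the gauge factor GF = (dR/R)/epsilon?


GF = (dR/R) / epsilon
= 0.0048 / 0.0015
= 3.2000

3.2000


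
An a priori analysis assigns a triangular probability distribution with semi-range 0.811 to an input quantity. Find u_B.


u_B = half_width / sqrt(6)
u_B = 0.811 / 2.4494897
u_B = 0.3311

0.3311


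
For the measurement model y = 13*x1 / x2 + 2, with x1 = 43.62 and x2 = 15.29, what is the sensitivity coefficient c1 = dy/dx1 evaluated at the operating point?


y = 13*x1 / x2 + 2
dy/dx1 = 13/x2
Evaluate at x2 = 15.29: c1 = 13 / 15.29
c1 = 0.8502

0.8502


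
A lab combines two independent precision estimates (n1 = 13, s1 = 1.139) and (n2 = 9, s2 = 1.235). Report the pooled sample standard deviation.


s_p = sqrt(((n1-1)*s1^2 + (n2-1)*s2^2) / (n1+n2-2))
numerator = (13-1)*1.139^2 + (9-1)*1.235^2 = 15.567852 + 12.2018 = 27.769652
denominator = 13 + 9 - 2 = 20
s_p^2 = 27.769652 / 20 = 1.3884826
s_p = sqrt(1.3884826) = 1.1783

1.1783


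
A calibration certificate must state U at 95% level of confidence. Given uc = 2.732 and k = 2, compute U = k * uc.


U = k * uc
U = 2 * 2.732
U = 5.4640

5.4640


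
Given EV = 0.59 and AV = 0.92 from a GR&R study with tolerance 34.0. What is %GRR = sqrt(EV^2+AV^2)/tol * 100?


GRR = sqrt(EV^2 + AV^2) = sqrt(0.59^2 + 0.92^2) = 1.0929318
%GRR = GRR / tol * 100 = 1.0929318 / 34.0 * 100
%GRR = 3.2145

3.2145


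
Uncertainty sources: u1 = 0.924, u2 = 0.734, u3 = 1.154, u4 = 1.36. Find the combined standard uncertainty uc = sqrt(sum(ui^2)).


uc = sqrt(0.924^2 + 0.734^2 + 1.154^2 + 1.36^2)
uc = sqrt(4.573848)
uc = 2.1387

2.1387


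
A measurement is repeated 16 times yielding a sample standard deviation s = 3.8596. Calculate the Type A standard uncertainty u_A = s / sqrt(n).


u_A = s / sqrt(n)
u_A = 3.8596 / sqrt(16)
u_A = 3.8596 / 4
u_A = 0.9649

0.9649


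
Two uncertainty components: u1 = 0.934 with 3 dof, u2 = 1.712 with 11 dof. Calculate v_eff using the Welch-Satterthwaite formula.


uc = sqrt(u1^2 + u2^2) = sqrt(0.934^2 + 1.712^2) = 1.9502051
v_eff = uc^4 / (u1^4/v1 + u2^4/v2)
= 1.9502051^4 / (0.934^4/3 + 1.712^4/11)
= 14.46509 / 1.0346168
v_eff = 13.9811

13.9811


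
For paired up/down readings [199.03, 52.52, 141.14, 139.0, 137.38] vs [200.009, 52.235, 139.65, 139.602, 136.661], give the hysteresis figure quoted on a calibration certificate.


|199.03 - 200.009| = 0.9790
|52.52 - 52.235| = 0.2850
|141.14 - 139.65| = 1.4900
|139.0 - 139.602| = 0.6020
|137.38 - 136.661| = 0.7190
hysteresis = max(diffs) = 1.4900

1.4900


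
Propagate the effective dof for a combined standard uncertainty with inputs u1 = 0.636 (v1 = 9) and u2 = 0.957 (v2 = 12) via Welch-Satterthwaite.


uc = sqrt(u1^2 + u2^2) = sqrt(0.636^2 + 0.957^2) = 1.1490627
v_eff = uc^4 / (u1^4/v1 + u2^4/v2)
= 1.1490627^4 / (0.636^4/9 + 0.957^4/12)
= 1.7433112 / 0.088077951
v_eff = 19.7928

19.7928


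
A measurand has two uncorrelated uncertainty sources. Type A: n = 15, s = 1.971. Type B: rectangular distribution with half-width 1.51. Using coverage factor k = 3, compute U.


u_A = s / sqrt(n) = 1.971 / sqrt(15) = 0.50891001
u_B = half_width / sqrt(3) = 1.51 / sqrt(3) = 0.87179891
uc = sqrt(u_A^2 + u_B^2) = sqrt(0.50891001^2 + 0.87179891^2) = 1.0094666
U = k * uc = 3 * 1.0094666
U = 3.0284

3.0284


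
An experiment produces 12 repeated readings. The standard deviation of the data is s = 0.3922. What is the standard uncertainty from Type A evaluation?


u_A = s / sqrt(n)
u_A = 0.3922 / sqrt(12)
u_A = 0.3922 / 3.4641016
u_A = 0.1132

0.1132


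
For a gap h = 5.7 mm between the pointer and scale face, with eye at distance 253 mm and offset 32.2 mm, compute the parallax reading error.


error = h * offset / d
= 5.7 * 32.2 / 253
= 0.7255

0.7255


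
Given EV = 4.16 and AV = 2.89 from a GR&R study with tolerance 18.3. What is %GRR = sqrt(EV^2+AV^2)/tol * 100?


GRR = sqrt(EV^2 + AV^2) = sqrt(4.16^2 + 2.89^2) = 5.065343
%GRR = GRR / tol * 100 = 5.065343 / 18.3 * 100
%GRR = 27.6795

27.6795


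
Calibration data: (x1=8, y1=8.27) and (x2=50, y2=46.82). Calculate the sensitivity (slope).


slope = (y2 - y1) / (x2 - x1)
= (46.82 - 8.27) / (50 - 8)
= 38.5500 / 42
= 0.9179

0.9179


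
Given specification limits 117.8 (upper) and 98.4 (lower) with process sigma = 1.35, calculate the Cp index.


Cp = (USL - LSL) / (6 * sigma)
= (117.8 - 98.4) / (6 * 1.35)
= 19.4000 / 8.1000
= 2.3951

2.3951


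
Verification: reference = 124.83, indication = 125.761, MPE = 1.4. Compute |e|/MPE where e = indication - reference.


e = indication - reference = 125.761 - 124.83 = 0.9310
|e| = 0.9310
ratio = |e| / MPE = 0.9310 / 1.4
ratio = 0.6650

0.6650


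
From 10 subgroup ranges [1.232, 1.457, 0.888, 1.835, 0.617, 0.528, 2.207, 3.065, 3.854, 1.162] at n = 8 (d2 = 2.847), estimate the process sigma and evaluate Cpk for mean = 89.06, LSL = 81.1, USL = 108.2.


R_bar = (1.232 + 1.457 + 0.888 + 1.835 + 0.617 + 0.528 + 2.207 + 3.065 + 3.854 + 1.162) / 10 = 1.6845
sigma = R_bar / d2 = 1.6845 / 2.847 = 0.59167545
Cp = (USL - LSL)/(6*sigma) = (108.2 - 81.1)/(6*0.59167545) = 7.6337
Cpu = (108.2 - 89.06)/(3*0.59167545) = 10.7829
Cpl = (89.06 - 81.1)/(3*0.59167545) = 4.4844
Cpk = min(Cpu, Cpl) = 4.4844

4.4844


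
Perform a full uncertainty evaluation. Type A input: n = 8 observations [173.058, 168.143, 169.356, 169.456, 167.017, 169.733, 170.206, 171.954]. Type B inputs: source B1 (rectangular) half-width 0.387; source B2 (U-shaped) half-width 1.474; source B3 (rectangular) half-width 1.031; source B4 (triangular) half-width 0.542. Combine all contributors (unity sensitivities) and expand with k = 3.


mean = (173.058 + 168.143 + 169.356 + 169.456 + 167.017 + 169.733 + 170.206 + 171.954) / 8 = 169.865375
s = sqrt(sum((x - mean)^2)/(n-1)) = 1.9344849
u_A = s / sqrt(n) = 1.9344849 / sqrt(8) = 0.6839437
u_B1 = 0.387 / sqrt(3) = 0.22343455
u_B2 = 1.474 / sqrt(2) = 1.0422754
u_B3 = 1.031 / sqrt(3) = 0.59524813
u_B4 = 0.542 / sqrt(6) = 0.22127057
uc = sqrt(0.6839437^2 + 0.22343455^2 + 1.0422754^2 + 0.59524813^2 + 0.22127057^2) = 1.4167996
U = k * uc = 3 * 1.4167996
U = 4.2504

4.2504


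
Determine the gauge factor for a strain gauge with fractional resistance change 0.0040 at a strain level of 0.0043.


GF = (dR/R) / epsilon
= 0.0040 / 0.0043
= 0.9302

0.9302


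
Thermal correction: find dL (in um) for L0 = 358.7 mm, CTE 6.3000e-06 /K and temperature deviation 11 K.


dL = L * alpha * dT
= 358.7 * 6.3000e-06 * 11
= 0.0248579 mm
dL_um = 0.0248579 * 1000 = 24.8579 um

24.8579


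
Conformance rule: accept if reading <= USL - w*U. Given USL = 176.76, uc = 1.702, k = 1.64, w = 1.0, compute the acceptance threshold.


U = k * uc = 1.64 * 1.702 = 2.79128
guard band g = w * U = 1.0 * 2.79128 = 2.79128
AL = USL - g = 176.76 - 2.79128
AL = 173.9687

173.9687


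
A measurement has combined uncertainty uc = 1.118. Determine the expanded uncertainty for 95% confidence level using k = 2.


U = k * uc
U = 2 * 1.118
U = 2.2360

2.2360


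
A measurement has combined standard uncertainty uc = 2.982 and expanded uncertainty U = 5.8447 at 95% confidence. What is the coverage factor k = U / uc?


k = U / uc
k = 5.8447 / 2.982
k = 1.96

1.96


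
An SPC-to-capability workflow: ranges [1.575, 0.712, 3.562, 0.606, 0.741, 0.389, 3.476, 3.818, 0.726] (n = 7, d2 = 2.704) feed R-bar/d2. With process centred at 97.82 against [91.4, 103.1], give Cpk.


R_bar = (1.575 + 0.712 + 3.562 + 0.606 + 0.741 + 0.389 + 3.476 + 3.818 + 0.726) / 9 = 1.7338889
sigma = R_bar / d2 = 1.7338889 / 2.704 = 0.6412311
Cp = (USL - LSL)/(6*sigma) = (103.1 - 91.4)/(6*0.6412311) = 3.0410
Cpu = (103.1 - 97.82)/(3*0.6412311) = 2.7447
Cpl = (97.82 - 91.4)/(3*0.6412311) = 3.3373
Cpk = min(Cpu, Cpl) = 2.7447

2.7447


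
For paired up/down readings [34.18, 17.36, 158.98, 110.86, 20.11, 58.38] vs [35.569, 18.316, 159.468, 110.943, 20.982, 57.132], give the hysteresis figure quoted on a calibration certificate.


|34.18 - 35.569| = 1.3890
|17.36 - 18.316| = 0.9560
|158.98 - 159.468| = 0.4880
|110.86 - 110.943| = 0.0830
|20.11 - 20.982| = 0.8720
|58.38 - 57.132| = 1.2480
hysteresis = max(diffs) = 1.3890

1.3890


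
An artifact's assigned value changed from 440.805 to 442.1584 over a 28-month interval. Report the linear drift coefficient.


rate = (v2 - v1) / months
= (442.1584 - 440.805) / 28
= 1.3534 / 28
= 0.0483

0.0483


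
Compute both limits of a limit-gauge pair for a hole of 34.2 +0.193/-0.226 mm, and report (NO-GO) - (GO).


GO = nominal - lower_tol (smallest hole = maximum material condition)
GO = 34.2 - 0.226 = 33.974
NO-GO = nominal + upper_tol (largest hole = least material condition)
NO-GO = 34.2 + 0.193 = 34.393
spread = NO-GO - GO = 34.393 - 33.974 = 0.4190

0.4190


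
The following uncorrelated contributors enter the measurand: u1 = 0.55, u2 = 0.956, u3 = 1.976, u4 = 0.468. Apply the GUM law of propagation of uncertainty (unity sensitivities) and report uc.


uc = sqrt(0.55^2 + 0.956^2 + 1.976^2 + 0.468^2)
uc = sqrt(5.340036)
uc = 2.3109

2.3109


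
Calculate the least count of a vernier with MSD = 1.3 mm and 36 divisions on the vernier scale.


LC = MSD / n_div
= 1.3 / 36
= 0.0361

0.0361


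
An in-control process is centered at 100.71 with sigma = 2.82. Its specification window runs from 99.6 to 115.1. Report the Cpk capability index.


Cpu = (USL - mean) / (3*sigma) = (115.1 - 100.71) / (3*2.82) = 1.7009
Cpl = (mean - LSL) / (3*sigma) = (100.71 - 99.6) / (3*2.82) = 0.1312
Cpk = min(Cpu, Cpl) = 0.1312

0.1312


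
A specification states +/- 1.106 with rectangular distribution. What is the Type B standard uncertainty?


u_B = half_width / sqrt(3)
u_B = 1.106 / 1.7320508
u_B = 0.6385

0.6385


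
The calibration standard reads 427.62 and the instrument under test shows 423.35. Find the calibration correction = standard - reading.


Correction = standard - reading
= 427.62 - 423.35
= 4.2700

4.2700


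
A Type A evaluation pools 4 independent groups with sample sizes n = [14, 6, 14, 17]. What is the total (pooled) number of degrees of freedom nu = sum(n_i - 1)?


nu = sum_i (n_i - 1)
nu = ((14 - 1) + (6 - 1) + (14 - 1) + (17 - 1))
nu = 13 + 5 + 13 + 16
nu = 47

47


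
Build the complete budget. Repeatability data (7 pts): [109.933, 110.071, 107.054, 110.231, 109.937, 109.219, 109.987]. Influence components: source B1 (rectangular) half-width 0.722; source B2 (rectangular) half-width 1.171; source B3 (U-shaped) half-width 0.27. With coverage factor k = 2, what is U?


mean = (109.933 + 110.071 + 107.054 + 110.231 + 109.937 + 109.219 + 109.987) / 7 = 109.4902857
s = sqrt(sum((x - mean)^2)/(n-1)) = 1.1208067
u_A = s / sqrt(n) = 1.1208067 / sqrt(7) = 0.42362511
u_B1 = 0.722 / sqrt(3) = 0.41684689
u_B2 = 1.171 / sqrt(3) = 0.67607717
u_B3 = 0.27 / sqrt(2) = 0.19091883
uc = sqrt(0.42362511^2 + 0.41684689^2 + 0.67607717^2 + 0.19091883^2) = 0.92019015
U = k * uc = 2 * 0.92019015
U = 1.8404

1.8404


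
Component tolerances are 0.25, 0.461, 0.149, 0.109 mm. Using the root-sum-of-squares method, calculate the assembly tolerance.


RSS = sqrt(0.25^2 + 0.461^2 + 0.149^2 + 0.109^2)
= sqrt(0.309103)
= 0.5560

0.5560


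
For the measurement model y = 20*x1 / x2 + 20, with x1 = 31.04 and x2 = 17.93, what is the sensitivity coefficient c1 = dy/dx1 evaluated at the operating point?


y = 20*x1 / x2 + 20
dy/dx1 = 20/x2
Evaluate at x2 = 17.93: c1 = 20 / 17.93
c1 = 1.1154

1.1154


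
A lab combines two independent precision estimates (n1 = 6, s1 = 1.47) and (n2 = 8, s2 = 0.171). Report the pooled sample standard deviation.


s_p = sqrt(((n1-1)*s1^2 + (n2-1)*s2^2) / (n1+n2-2))
numerator = (6-1)*1.47^2 + (8-1)*0.171^2 = 10.8045 + 0.204687 = 11.009187
denominator = 6 + 8 - 2 = 12
s_p^2 = 11.009187 / 12 = 0.91743225
s_p = sqrt(0.91743225) = 0.9578

0.9578


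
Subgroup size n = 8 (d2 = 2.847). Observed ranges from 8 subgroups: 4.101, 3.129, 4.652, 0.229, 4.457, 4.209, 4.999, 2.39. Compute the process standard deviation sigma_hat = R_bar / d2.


R_bar = (4.101 + 3.129 + 4.652 + 0.229 + 4.457 + 4.209 + 4.999 + 2.39) / 8
R_bar = 28.166 / 8 = 3.52075
sigma_hat = R_bar / d2 = 3.52075 / 2.847 = 1.2367

1.2367


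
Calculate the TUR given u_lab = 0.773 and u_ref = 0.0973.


TUR = u_lab / u_ref
= 0.773 / 0.0973
= 7.9445

7.9445


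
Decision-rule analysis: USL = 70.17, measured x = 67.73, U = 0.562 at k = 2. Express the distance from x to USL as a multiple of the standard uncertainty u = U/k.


u = U / k = 0.562 / 2 = 0.281
margin = |USL - x| = |70.17 - 67.73| = 2.44
z = margin / u = 2.44 / 0.281
z = 8.6833

8.6833


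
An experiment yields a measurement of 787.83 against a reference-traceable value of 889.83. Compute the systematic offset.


Systematic error = measured - true
= 787.83 - 889.83
= -102.0000

-102.0000


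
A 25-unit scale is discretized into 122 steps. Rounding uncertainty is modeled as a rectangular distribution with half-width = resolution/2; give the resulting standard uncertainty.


resolution = range / divisions
resolution = 25 / 122 = 0.20491803
u_res = resolution / (2*sqrt(3))
u_res = 0.20491803 / 3.4641016
u_res = 0.0592

0.0592


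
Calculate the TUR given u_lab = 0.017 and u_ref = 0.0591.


TUR = u_lab / u_ref
= 0.017 / 0.0591
= 0.2876

0.2876


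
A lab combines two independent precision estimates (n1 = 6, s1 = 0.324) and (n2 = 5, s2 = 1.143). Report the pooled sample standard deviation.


s_p = sqrt(((n1-1)*s1^2 + (n2-1)*s2^2) / (n1+n2-2))
numerator = (6-1)*0.324^2 + (5-1)*1.143^2 = 0.52488 + 5.225796 = 5.750676
denominator = 6 + 5 - 2 = 9
s_p^2 = 5.750676 / 9 = 0.638964
s_p = sqrt(0.638964) = 0.7994

0.7994


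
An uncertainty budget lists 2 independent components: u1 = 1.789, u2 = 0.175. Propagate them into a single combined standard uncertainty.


uc = sqrt(1.789^2 + 0.175^2)
uc = sqrt(3.231146)
uc = 1.7975

1.7975


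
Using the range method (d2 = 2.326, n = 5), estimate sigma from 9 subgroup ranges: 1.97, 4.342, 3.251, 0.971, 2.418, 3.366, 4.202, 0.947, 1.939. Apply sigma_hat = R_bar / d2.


R_bar = (1.97 + 4.342 + 3.251 + 0.971 + 2.418 + 3.366 + 4.202 + 0.947 + 1.939) / 9
R_bar = 23.406 / 9 = 2.6006667
sigma_hat = R_bar / d2 = 2.6006667 / 2.326 = 1.1181

1.1181


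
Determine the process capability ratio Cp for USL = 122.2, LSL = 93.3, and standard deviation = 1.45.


Cp = (USL - LSL) / (6 * sigma)
= (122.2 - 93.3) / (6 * 1.45)
= 28.9000 / 8.7000
= 3.3218

3.3218


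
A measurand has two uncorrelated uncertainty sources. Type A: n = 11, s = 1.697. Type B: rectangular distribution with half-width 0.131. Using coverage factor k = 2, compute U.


u_A = s / sqrt(n) = 1.697 / sqrt(11) = 0.51166475
u_B = half_width / sqrt(3) = 0.131 / sqrt(3) = 0.075632885
uc = sqrt(u_A^2 + u_B^2) = sqrt(0.51166475^2 + 0.075632885^2) = 0.51722447
U = k * uc = 2 * 0.51722447
U = 1.0344

1.0344


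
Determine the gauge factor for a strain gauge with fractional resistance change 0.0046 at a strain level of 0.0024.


GF = (dR/R) / epsilon
= 0.0046 / 0.0024
= 1.9167

1.9167


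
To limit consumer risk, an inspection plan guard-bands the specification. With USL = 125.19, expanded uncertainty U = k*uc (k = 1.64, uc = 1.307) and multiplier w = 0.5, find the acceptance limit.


U = k * uc = 1.64 * 1.307 = 2.14348
guard band g = w * U = 0.5 * 2.14348 = 1.07174
AL = USL - g = 125.19 - 1.07174
AL = 124.1183

124.1183


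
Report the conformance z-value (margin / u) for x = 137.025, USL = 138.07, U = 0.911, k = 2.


u = U / k = 0.911 / 2 = 0.4555
margin = |USL - x| = |138.07 - 137.025| = 1.045
z = margin / u = 1.045 / 0.4555
z = 2.2942

2.2942


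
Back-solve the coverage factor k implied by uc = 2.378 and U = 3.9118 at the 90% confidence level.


k = U / uc
k = 3.9118 / 2.378
k = 1.645

1.645


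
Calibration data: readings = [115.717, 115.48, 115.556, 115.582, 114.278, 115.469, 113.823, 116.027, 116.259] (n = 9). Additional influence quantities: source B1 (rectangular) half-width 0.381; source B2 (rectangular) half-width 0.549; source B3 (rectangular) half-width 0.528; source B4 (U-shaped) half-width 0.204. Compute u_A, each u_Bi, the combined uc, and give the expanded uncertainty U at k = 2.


mean = (115.717 + 115.48 + 115.556 + 115.582 + 114.278 + 115.469 + 113.823 + 116.027 + 116.259) / 9 = 115.3545556
s = sqrt(sum((x - mean)^2)/(n-1)) = 0.79272838
u_A = s / sqrt(n) = 0.79272838 / sqrt(9) = 0.26424279
u_B1 = 0.381 / sqrt(3) = 0.21997045
u_B2 = 0.549 / sqrt(3) = 0.3169653
u_B3 = 0.528 / sqrt(3) = 0.30484094
u_B4 = 0.204 / sqrt(2) = 0.14424978
uc = sqrt(0.26424279^2 + 0.21997045^2 + 0.3169653^2 + 0.30484094^2 + 0.14424978^2) = 0.57655377
U = k * uc = 2 * 0.57655377
U = 1.1531

1.1531


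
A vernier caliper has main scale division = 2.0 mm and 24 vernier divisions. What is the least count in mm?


LC = MSD / n_div
= 2.0 / 24
= 0.0833

0.0833


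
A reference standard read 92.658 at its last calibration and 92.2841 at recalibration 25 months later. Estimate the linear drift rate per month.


rate = (v2 - v1) / months
= (92.2841 - 92.658) / 25
= -0.3739 / 25
= -0.0150

-0.0150


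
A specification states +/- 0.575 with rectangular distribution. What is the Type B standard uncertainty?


u_B = half_width / sqrt(3)
u_B = 0.575 / 1.7320508
u_B = 0.3320

0.3320


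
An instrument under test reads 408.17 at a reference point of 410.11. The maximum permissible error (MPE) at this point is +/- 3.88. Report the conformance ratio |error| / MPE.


e = indication - reference = 408.17 - 410.11 = -1.9400
|e| = 1.9400
ratio = |e| / MPE = 1.9400 / 3.88
ratio = 0.5000

0.5000


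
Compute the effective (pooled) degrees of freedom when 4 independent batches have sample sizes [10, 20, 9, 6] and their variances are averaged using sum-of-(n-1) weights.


nu = sum_i (n_i - 1)
nu = ((10 - 1) + (20 - 1) + (9 - 1) + (6 - 1))
nu = 9 + 19 + 8 + 5
nu = 41

41


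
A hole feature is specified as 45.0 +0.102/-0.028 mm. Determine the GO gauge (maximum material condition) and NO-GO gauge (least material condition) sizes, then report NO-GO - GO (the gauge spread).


GO = nominal - lower_tol (smallest hole = maximum material condition)
GO = 45.0 - 0.028 = 44.972
NO-GO = nominal + upper_tol (largest hole = least material condition)
NO-GO = 45.0 + 0.102 = 45.102
spread = NO-GO - GO = 45.102 - 44.972 = 0.1300

0.1300


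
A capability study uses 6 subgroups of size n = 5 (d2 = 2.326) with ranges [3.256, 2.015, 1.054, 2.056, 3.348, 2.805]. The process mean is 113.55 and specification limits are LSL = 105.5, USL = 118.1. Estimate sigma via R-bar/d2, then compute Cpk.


R_bar = (3.256 + 2.015 + 1.054 + 2.056 + 3.348 + 2.805) / 6 = 2.4223333
sigma = R_bar / d2 = 2.4223333 / 2.326 = 1.0414159
Cp = (USL - LSL)/(6*sigma) = (118.1 - 105.5)/(6*1.0414159) = 2.0165
Cpu = (118.1 - 113.55)/(3*1.0414159) = 1.4564
Cpl = (113.55 - 105.5)/(3*1.0414159) = 2.5766
Cpk = min(Cpu, Cpl) = 1.4564

1.4564


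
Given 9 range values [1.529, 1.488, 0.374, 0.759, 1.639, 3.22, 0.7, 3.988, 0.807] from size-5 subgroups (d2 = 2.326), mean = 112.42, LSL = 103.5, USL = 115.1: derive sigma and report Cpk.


R_bar = (1.529 + 1.488 + 0.374 + 0.759 + 1.639 + 3.22 + 0.7 + 3.988 + 0.807) / 9 = 1.6115556
sigma = R_bar / d2 = 1.6115556 / 2.326 = 0.6928442
Cp = (USL - LSL)/(6*sigma) = (115.1 - 103.5)/(6*0.6928442) = 2.7904
Cpu = (115.1 - 112.42)/(3*0.6928442) = 1.2894
Cpl = (112.42 - 103.5)/(3*0.6928442) = 4.2915
Cpk = min(Cpu, Cpl) = 1.2894

1.2894


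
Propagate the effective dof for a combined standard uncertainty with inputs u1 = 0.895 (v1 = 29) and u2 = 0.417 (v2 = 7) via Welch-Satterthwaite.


uc = sqrt(u1^2 + u2^2) = sqrt(0.895^2 + 0.417^2) = 0.98737733
v_eff = uc^4 / (u1^4/v1 + u2^4/v2)
= 0.98737733^4 / (0.895^4/29 + 0.417^4/7)
= 0.95045729 / 0.02644518
v_eff = 35.9407

35.9407


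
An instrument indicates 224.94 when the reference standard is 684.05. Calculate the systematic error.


Systematic error = measured - true
= 224.94 - 684.05
= -459.1100

-459.1100


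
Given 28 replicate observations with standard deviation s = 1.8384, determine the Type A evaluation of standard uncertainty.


u_A = s / sqrt(n)
u_A = 1.8384 / sqrt(28)
u_A = 1.8384 / 5.2915026
u_A = 0.3474

0.3474


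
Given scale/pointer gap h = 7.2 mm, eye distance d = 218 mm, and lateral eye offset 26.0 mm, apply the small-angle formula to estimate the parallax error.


error = h * offset / d
= 7.2 * 26.0 / 218
= 0.8587

0.8587


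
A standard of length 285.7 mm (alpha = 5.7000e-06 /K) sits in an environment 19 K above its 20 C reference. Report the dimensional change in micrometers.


dL = L * alpha * dT
= 285.7 * 5.7000e-06 * 19
= 0.0309413 mm
dL_um = 0.0309413 * 1000 = 30.9413 um

30.9413


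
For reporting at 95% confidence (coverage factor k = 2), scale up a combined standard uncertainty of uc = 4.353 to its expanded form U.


U = k * uc
U = 2 * 4.353
U = 8.7060

8.7060


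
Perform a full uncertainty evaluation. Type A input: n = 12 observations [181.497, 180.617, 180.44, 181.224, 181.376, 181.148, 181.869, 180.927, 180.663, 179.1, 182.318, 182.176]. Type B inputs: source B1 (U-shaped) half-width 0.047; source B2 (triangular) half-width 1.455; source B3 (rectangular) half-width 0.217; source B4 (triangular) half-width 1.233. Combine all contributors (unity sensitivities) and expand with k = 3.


mean = (181.497 + 180.617 + 180.44 + 181.224 + 181.376 + 181.148 + 181.869 + 180.927 + 180.663 + 179.1 + 182.318 + 182.176) / 12 = 181.1129167
s = sqrt(sum((x - mean)^2)/(n-1)) = 0.8724006
u_A = s / sqrt(n) = 0.8724006 / sqrt(12) = 0.25184036
u_B1 = 0.047 / sqrt(2) = 0.033234019
u_B2 = 1.455 / sqrt(6) = 0.59400126
u_B3 = 0.217 / sqrt(3) = 0.12528501
u_B4 = 1.233 / sqrt(6) = 0.50337014
uc = sqrt(0.25184036^2 + 0.033234019^2 + 0.59400126^2 + 0.12528501^2 + 0.50337014^2) = 0.8285188
U = k * uc = 3 * 0.8285188
U = 2.4856

2.4856


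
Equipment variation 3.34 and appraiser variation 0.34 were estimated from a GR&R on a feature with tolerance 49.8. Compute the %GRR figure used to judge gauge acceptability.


GRR = sqrt(EV^2 + AV^2) = sqrt(3.34^2 + 0.34^2) = 3.3572608
%GRR = GRR / tol * 100 = 3.3572608 / 49.8 * 100
%GRR = 6.7415

6.7415


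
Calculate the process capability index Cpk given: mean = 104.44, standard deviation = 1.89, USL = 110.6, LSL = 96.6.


Cpu = (USL - mean) / (3*sigma) = (110.6 - 104.44) / (3*1.89) = 1.0864
Cpl = (mean - LSL) / (3*sigma) = (104.44 - 96.6) / (3*1.89) = 1.3827
Cpk = min(Cpu, Cpl) = 1.0864

1.0864


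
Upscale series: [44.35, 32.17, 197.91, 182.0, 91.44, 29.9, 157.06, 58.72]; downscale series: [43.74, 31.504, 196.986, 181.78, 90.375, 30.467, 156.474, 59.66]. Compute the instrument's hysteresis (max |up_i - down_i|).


|44.35 - 43.74| = 0.6100
|32.17 - 31.504| = 0.6660
|197.91 - 196.986| = 0.9240
|182.0 - 181.78| = 0.2200
|91.44 - 90.375| = 1.0650
|29.9 - 30.467| = 0.5670
|157.06 - 156.474| = 0.5860
|58.72 - 59.66| = 0.9400
hysteresis = max(diffs) = 1.0650

1.0650


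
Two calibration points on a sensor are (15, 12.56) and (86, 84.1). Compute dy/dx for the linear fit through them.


slope = (y2 - y1) / (x2 - x1)
= (84.1 - 12.56) / (86 - 15)
= 71.5400 / 71
= 1.0076

1.0076


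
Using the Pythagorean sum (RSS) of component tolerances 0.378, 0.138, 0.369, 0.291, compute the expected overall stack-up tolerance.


RSS = sqrt(0.378^2 + 0.138^2 + 0.369^2 + 0.291^2)
= sqrt(0.38277)
= 0.6187

0.6187


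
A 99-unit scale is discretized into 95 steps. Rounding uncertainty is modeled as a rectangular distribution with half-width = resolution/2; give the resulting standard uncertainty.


resolution = range / divisions
resolution = 99 / 95 = 1.0421053
u_res = resolution / (2*sqrt(3))
u_res = 1.0421053 / 3.4641016
u_res = 0.3008

0.3008


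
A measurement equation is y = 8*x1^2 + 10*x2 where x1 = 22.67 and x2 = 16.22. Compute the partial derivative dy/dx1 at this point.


y = 8*x1^2 + 10*x2
dy/dx1 = 2*8*x1
Evaluate at x1 = 22.67: c1 = 16 * 22.67
c1 = 362.7200

362.7200


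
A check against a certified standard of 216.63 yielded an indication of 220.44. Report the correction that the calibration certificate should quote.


Correction = standard - reading
= 216.63 - 220.44
= -3.8100

-3.8100


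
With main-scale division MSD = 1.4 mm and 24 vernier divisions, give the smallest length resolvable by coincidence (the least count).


LC = MSD / n_div
= 1.4 / 24
= 0.0583

0.0583


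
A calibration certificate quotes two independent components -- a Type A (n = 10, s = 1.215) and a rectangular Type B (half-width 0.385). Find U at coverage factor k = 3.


u_A = s / sqrt(n) = 1.215 / sqrt(10) = 0.38421674
u_B = half_width / sqrt(3) = 0.385 / sqrt(3) = 0.22227985
uc = sqrt(u_A^2 + u_B^2) = sqrt(0.38421674^2 + 0.22227985^2) = 0.44388156
U = k * uc = 3 * 0.44388156
U = 1.3316

1.3316


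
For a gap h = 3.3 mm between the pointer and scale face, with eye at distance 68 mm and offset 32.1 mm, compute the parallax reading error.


error = h * offset / d
= 3.3 * 32.1 / 68
= 1.5578

1.5578


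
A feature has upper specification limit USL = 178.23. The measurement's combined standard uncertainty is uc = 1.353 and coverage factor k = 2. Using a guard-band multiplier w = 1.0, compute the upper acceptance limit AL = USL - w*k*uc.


U = k * uc = 2 * 1.353 = 2.706
guard band g = w * U = 1.0 * 2.706 = 2.706
AL = USL - g = 178.23 - 2.706
AL = 175.5240

175.5240


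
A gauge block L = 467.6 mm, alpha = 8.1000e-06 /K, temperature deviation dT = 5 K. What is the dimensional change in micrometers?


dL = L * alpha * dT
= 467.6 * 8.1000e-06 * 5
= 0.0189378 mm
dL_um = 0.0189378 * 1000 = 18.9378 um

18.9378


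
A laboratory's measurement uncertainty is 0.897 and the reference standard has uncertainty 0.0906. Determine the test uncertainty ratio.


TUR = u_lab / u_ref
= 0.897 / 0.0906
= 9.9007

9.9007


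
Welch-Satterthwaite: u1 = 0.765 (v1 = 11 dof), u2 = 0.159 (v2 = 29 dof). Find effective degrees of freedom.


uc = sqrt(u1^2 + u2^2) = sqrt(0.765^2 + 0.159^2) = 0.78134883
v_eff = uc^4 / (u1^4/v1 + u2^4/v2)
= 0.78134883^4 / (0.765^4/11 + 0.159^4/29)
= 0.37271757 / 0.031157339
v_eff = 11.9624

11.9624


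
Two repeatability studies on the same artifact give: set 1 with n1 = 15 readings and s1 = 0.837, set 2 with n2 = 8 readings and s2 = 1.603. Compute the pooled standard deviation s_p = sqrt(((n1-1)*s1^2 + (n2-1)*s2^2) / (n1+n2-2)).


s_p = sqrt(((n1-1)*s1^2 + (n2-1)*s2^2) / (n1+n2-2))
numerator = (15-1)*0.837^2 + (8-1)*1.603^2 = 9.807966 + 17.987263 = 27.795229
denominator = 15 + 8 - 2 = 21
s_p^2 = 27.795229 / 21 = 1.3235823
s_p = sqrt(1.3235823) = 1.1505

1.1505


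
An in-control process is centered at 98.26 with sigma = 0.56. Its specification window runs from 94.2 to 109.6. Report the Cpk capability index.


Cpu = (USL - mean) / (3*sigma) = (109.6 - 98.26) / (3*0.56) = 6.7500
Cpl = (mean - LSL) / (3*sigma) = (98.26 - 94.2) / (3*0.56) = 2.4167
Cpk = min(Cpu, Cpl) = 2.4167

2.4167


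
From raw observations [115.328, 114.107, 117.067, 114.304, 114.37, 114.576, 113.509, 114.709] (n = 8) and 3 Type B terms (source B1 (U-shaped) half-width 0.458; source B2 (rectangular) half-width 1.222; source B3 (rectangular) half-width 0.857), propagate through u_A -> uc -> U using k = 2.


mean = (115.328 + 114.107 + 117.067 + 114.304 + 114.37 + 114.576 + 113.509 + 114.709) / 8 = 114.74625
s = sqrt(sum((x - mean)^2)/(n-1)) = 1.0711318
u_A = s / sqrt(n) = 1.0711318 / sqrt(8) = 0.37870228
u_B1 = 0.458 / sqrt(2) = 0.32385491
u_B2 = 1.222 / sqrt(3) = 0.70552203
u_B3 = 0.857 / sqrt(3) = 0.49478918
uc = sqrt(0.37870228^2 + 0.32385491^2 + 0.70552203^2 + 0.49478918^2) = 0.99542709
U = k * uc = 2 * 0.99542709
U = 1.9909

1.9909
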